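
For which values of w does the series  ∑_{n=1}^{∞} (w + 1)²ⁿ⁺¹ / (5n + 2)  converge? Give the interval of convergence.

(-2, 0)

Ratio test: |a_{n+1}/a_n| = (5n + 2)/(5(n+1) + 2) → 1 as n → ∞.
Since the exponent of (w + 1) increases by 2 each term, convergence requires |w + 1|² < 1, hence R = 1.
At w = 0: the terms are asymptotic to a nonzero constant times 1/n, so the series diverges by limit comparison with Σ 1/n.
Check w = -2: the terms are asymptotic to a nonzero constant times 1/n, so the series diverges by limit comparison with Σ 1/n.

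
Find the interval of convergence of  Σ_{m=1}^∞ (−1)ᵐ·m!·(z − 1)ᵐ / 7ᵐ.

{1}

By the ratio test, |a_{m+1}/a_m| = (m+1) · 1/7 → ∞.
Since the ratio → ∞, the series diverges for every z ≠ 1, and R = 0.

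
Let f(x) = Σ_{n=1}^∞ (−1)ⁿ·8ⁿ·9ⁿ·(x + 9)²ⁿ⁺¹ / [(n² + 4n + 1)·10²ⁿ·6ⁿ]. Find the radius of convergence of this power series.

The ratio of consecutive coefficients is [(n² + 4n + 1)/((n+1)² + 4(n+1) + 1)] · 8·9/(100·6) → 3/25.
Writing y = (x + 9)², the series in y has radius 25/3, so |x + 9| < √(25/3) and R = 5√3/3.

R = 5√3/3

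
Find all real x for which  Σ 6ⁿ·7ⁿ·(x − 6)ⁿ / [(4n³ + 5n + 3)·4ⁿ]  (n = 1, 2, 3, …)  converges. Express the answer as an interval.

The ratio of consecutive coefficients is [(4n³ + 5n + 3)/(4(n+1)³ + 5(n+1) + 3)] · 6·7/4 → 21/2.
Hence the series converges for |x − 6| < 1/(21/2) = 2/21, so the radius of convergence is 2/21.
At x = 128/21: the terms are on the order of 1/n³, so the series converges absolutely by comparison with the p-series (p = 3 > 1).
Endpoint x = 124/21: the terms are on the order of 1/n³, so the series converges absolutely by comparison with the p-series (p = 3 > 1).

[124/21, 128/21]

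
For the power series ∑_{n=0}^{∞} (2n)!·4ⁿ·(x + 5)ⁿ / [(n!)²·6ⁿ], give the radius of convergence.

R = 3/8

By the ratio test, |a_{n+1}/a_n| = (2n+1)·(2n+2)/(n+1)² · 4/6 → 8/3.
The series converges when 8/3 · |x + 5| < 1, giving R = 3/8.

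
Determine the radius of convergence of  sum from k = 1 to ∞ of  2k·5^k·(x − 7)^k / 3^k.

Ratio test: |a_{k+1}/a_k| = [2(k+1)/2k] · 5/3 → 5/3 as k → ∞.
The series converges when 5/3 · |x − 7| < 1, giving R = 3/5.

R = 3/5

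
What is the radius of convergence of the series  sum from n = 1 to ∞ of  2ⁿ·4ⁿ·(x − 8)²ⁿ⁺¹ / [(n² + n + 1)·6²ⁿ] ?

By the ratio test, |a_{n+1}/a_n| = [(n² + n + 1)/((n+1)² + (n+1) + 1)] · 2·4/36 → 2/9.
Writing y = (x − 8)², the series in y has radius 9/2, so |x − 8| < √(9/2) and R = 3√2/2.

R = 3√2/2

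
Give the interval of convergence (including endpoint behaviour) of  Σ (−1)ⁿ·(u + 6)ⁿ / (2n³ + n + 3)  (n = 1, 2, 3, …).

By the ratio test, |a_{n+1}/a_n| = (2n³ + n + 3)/(2(n+1)³ + (n+1) + 3) → 1.
Convergence for |u + 6| < 1, so R = 1.
Check u = -5: the series is dominated by a constant times Σ 1/n³, which converges (p = 3 > 1).
Check u = -7: absolute convergence follows by limit comparison with Σ 1/n³.

[-7, -5]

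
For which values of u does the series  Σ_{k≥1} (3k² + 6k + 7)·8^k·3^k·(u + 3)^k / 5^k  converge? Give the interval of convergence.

Apply the ratio test: |a_{k+1}| / |a_k| = [(3(k+1)² + 6(k+1) + 7)/(3k² + 6k + 7)] · 8·3/5, which tends to 24/5 as k → ∞.
Hence the series converges for |u + 3| < 1/(24/5) = 5/24, so the radius of convergence is 5/24.
Check u = -67/24: the terms do not tend to 0, so the series diverges.
Endpoint u = -77/24: the k-th term does not approach 0; divergence by the term test.

(-77/24, -67/24)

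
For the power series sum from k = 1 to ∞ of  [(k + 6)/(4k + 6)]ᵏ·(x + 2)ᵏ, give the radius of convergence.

R = 4

Root test: |a_k|^(1/k) = (k + 6)/(4k + 6) → 1/4.
The series converges when 1/4 · |x + 2| < 1, giving R = 4.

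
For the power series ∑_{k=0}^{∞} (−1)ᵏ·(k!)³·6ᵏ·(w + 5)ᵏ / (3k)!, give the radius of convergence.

R = 9/2

The ratio of consecutive coefficients is (k+1)³/[(3k+1)·(3k+2)·(3k+3)] · 6 → 2/9.
Hence the series converges for |w + 5| < 1/(2/9) = 9/2, so the radius of convergence is 9/2.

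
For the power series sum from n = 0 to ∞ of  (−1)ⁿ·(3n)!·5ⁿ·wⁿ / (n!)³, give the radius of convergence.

The ratio of consecutive coefficients is (3n+1)·(3n+2)·(3n+3)/(n+1)³ · 5 → 135.
Convergence for |w| · 135 < 1, i.e. |w| < 1/135. So R = 1/135.

R = 1/135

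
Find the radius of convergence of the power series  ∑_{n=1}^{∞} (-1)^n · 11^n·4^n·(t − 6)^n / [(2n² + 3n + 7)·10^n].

Apply the ratio test: |a_{n+1}| / |a_n| = [(2n² + 3n + 7)/(2(n+1)² + 3(n+1) + 7)] · 11·4/10, which tends to 22/5 as n → ∞.
Hence the series converges for |t − 6| < 1/(22/5) = 5/22, so the radius of convergence is 5/22.

R = 5/22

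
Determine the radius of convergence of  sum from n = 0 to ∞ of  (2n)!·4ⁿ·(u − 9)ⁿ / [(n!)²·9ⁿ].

Ratio test: |a_{n+1}/a_n| = (2n+1)·(2n+2)/(n+1)² · 4/9 → 16/9 as n → ∞.
Convergence for |u − 9| · 16/9 < 1, i.e. |u − 9| < 9/16. So R = 9/16.

R = 9/16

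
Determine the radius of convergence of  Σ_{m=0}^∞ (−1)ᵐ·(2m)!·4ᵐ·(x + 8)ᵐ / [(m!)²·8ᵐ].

R = 1/2

Apply the ratio test: |a_{m+1}| / |a_m| = (2m+1)·(2m+2)/(m+1)² · 4/8, which tends to 2 as m → ∞.
Thus R = 1/(2) = 1/2.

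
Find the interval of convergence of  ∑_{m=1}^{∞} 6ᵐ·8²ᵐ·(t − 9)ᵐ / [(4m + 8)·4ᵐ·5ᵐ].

By the ratio test, |a_{m+1}/a_m| = [(4m + 8)/(4(m+1) + 8)] · 6·64/(4·5) → 96/5.
Thus R = 1/(96/5) = 5/96.
At t = 869/96: the terms behave like c/m; limit comparison with the harmonic series gives divergence.
When t = 859/96, the terms alternate in sign and decrease monotonically to 0 in absolute value (size ~ c/m), so the alternating series test gives convergence.

[859/96, 869/96)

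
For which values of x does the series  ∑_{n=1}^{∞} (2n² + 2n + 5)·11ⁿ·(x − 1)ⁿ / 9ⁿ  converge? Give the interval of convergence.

By the ratio test, |a_{n+1}/a_n| = [(2(n+1)² + 2(n+1) + 5)/(2n² + 2n + 5)] · 11/9 → 11/9.
Convergence for |x − 1| · 11/9 < 1, i.e. |x − 1| < 9/11. So R = 9/11.
Endpoint x = 20/11: the terms do not tend to 0, so the series diverges.
When x = 2/11, the terms have absolute value of order n², which does not tend to 0, so the series diverges by the divergence test.

(2/11, 20/11)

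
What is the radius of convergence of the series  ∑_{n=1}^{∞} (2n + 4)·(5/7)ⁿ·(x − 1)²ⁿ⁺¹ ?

Ratio test: |a_{n+1}/a_n| = [(2(n+1) + 4)/(2n + 4)] · 5/7 → 5/7 as n → ∞.
Writing y = (x − 1)², the series in y has radius 7/5, so |x − 1| < √(7/5) and R = √35/5.

R = √35/5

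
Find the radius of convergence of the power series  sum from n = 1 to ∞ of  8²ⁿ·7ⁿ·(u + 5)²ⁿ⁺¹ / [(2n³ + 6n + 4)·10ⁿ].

Apply the ratio test: |a_{n+1}| / |a_n| = [(2n³ + 6n + 4)/(2(n+1)³ + 6(n+1) + 4)] · 64·7/10, which tends to 224/5 as n → ∞.
Since the exponent of (u + 5) increases by 2 each term, convergence requires |u + 5|² < 5/224, hence R = √70/56.

R = √70/56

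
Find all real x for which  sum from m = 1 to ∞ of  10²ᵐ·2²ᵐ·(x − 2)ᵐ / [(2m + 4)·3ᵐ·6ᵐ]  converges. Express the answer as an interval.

Apply the ratio test: |a_{m+1}| / |a_m| = [(2m + 4)/(2(m+1) + 4)] · 100·4/(3·6), which tends to 200/9 as m → ∞.
The series converges when 200/9 · |x − 2| < 1, giving R = 9/200.
Endpoint x = 409/200: comparison with the harmonic series Σ 1/m shows the series diverges.
At x = 391/200: an alternating series whose terms decrease to 0 in absolute value, so it converges by the Leibniz criterion.

[391/200, 409/200)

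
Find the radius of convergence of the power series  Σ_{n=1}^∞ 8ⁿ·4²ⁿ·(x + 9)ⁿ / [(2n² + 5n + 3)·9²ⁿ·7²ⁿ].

By the ratio test, |a_{n+1}/a_n| = [(2n² + 5n + 3)/(2(n+1)² + 5(n+1) + 3)] · 8·16/(81·49) → 128/3969.
Hence the series converges for |x + 9| < 1/(128/3969) = 3969/128, so the radius of convergence is 3969/128.

R = 3969/128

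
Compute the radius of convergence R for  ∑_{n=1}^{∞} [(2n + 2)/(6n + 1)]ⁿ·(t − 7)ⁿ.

R = 3

By the Cauchy root test, |a_n|^(1/n) = (2n + 2)/(6n + 1) → 1/3.
Hence the series converges for |t − 7| < 1/(1/3) = 3, so the radius of convergence is 3.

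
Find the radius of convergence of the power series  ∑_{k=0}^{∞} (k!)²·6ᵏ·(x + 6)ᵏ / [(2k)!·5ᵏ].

R = 10/3

The ratio of consecutive coefficients is (k+1)²/[(2k+1)·(2k+2)] · 6/5 → 3/10.
Convergence for |x + 6| · 3/10 < 1, i.e. |x + 6| < 10/3. So R = 10/3.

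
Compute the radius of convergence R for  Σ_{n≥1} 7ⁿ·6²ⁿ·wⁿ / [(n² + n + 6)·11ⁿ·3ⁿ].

Ratio test: |a_{n+1}/a_n| = [(n² + n + 6)/((n+1)² + (n+1) + 6)] · 7·36/(11·3) → 84/11 as n → ∞.
The series converges when 84/11 · |w| < 1, giving R = 11/84.

R = 11/84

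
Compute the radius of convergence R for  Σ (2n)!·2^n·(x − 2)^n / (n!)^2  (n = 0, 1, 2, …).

R = 1/8

Apply the ratio test: |a_{n+1}| / |a_n| = (2n+1)·(2n+2)/(n+1)² · 2, which tends to 8 as n → ∞.
Thus R = 1/(8) = 1/8.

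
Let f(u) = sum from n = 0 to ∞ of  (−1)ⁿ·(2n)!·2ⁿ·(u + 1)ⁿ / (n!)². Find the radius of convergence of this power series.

The ratio of consecutive coefficients is (2n+1)·(2n+2)/(n+1)² · 2 → 8.
Convergence for |u + 1| · 8 < 1, i.e. |u + 1| < 1/8. So R = 1/8.

R = 1/8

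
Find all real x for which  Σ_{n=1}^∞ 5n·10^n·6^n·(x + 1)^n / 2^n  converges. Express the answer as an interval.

(-31/30, -29/30)

Ratio test: |a_{n+1}/a_n| = [5(n+1)/5n] · 10·6/2 → 30 as n → ∞.
Thus R = 1/(30) = 1/30.
Endpoint x = -29/30: the n-th term does not approach 0; divergence by the term test.
When x = -31/30, the terms do not tend to 0, so the series diverges.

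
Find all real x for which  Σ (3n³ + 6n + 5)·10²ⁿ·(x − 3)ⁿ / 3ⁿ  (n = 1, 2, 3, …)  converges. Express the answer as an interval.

Ratio test: |a_{n+1}/a_n| = [(3(n+1)³ + 6(n+1) + 5)/(3n³ + 6n + 5)] · 100/3 → 100/3 as n → ∞.
Thus R = 1/(100/3) = 3/100.
Check x = 303/100: the terms do not tend to 0, so the series diverges.
At x = 297/100: the terms do not tend to 0, so the series diverges.

(297/100, 303/100)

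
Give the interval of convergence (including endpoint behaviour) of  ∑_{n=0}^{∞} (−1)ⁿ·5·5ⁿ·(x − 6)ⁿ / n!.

(−∞, ∞)

Ratio test: |a_{n+1}/a_n| = 5/5 · 5 · 1/(n+1) → 0 as n → ∞.
The ratio tends to 0 regardless of x, hence R = ∞.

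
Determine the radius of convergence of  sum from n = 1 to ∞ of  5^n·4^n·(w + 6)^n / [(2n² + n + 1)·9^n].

R = 9/20

Apply the ratio test: |a_{n+1}| / |a_n| = [(2n² + n + 1)/(2(n+1)² + (n+1) + 1)] · 5·4/9, which tends to 20/9 as n → ∞.
Hence the series converges for |w + 6| < 1/(20/9) = 9/20, so the radius of convergence is 9/20.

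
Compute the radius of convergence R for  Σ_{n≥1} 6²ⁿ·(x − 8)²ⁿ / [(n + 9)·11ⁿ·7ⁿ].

By the ratio test, |a_{n+1}/a_n| = [(n + 9)/((n+1) + 9)] · 36/(11·7) → 36/77.
Successive powers of (x − 8) differ by 2, so the series converges when |x − 8|² · 36/77 < 1, i.e. |x − 8| < √(77/36). So R = √77/6.

R = √77/6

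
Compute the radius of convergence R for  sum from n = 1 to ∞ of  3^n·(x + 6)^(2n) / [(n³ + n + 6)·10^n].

Apply the ratio test: |a_{n+1}| / |a_n| = [(n³ + n + 6)/((n+1)³ + (n+1) + 6)] · 3/10, which tends to 3/10 as n → ∞.
Since the exponent of (x + 6) increases by 2 each term, convergence requires |x + 6|² < 10/3, hence R = √30/3.

R = √30/3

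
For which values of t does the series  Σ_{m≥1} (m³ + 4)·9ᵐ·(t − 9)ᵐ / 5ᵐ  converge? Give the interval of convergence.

(76/9, 86/9)

Ratio test: |a_{m+1}/a_m| = [((m+1)³ + 4)/(m³ + 4)] · 9/5 → 9/5 as m → ∞.
Convergence for |t − 9| · 9/5 < 1, i.e. |t − 9| < 5/9. So R = 5/9.
Endpoint t = 86/9: the terms have absolute value of order m³, which does not tend to 0, so the series diverges by the divergence test.
Endpoint t = 76/9: the m-th term does not approach 0; divergence by the term test.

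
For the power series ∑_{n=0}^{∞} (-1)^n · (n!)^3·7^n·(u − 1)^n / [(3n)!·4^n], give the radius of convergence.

R = 108/7

By the ratio test, |a_{n+1}/a_n| = (n+1)³/[(3n+1)·(3n+2)·(3n+3)] · 7/4 → 7/108.
The series converges when 7/108 · |u − 1| < 1, giving R = 108/7.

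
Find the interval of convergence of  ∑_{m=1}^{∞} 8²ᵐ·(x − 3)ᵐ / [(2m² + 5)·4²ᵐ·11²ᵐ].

[-109/4, 133/4]

Ratio test: |a_{m+1}/a_m| = [(2m² + 5)/(2(m+1)² + 5)] · 64/(16·121) → 4/121 as m → ∞.
Hence the series converges for |x − 3| < 1/(4/121) = 121/4, so the radius of convergence is 121/4.
Endpoint x = 133/4: the terms are on the order of 1/m², so the series converges absolutely by comparison with the p-series (p = 2 > 1).
Check x = -109/4: the series is dominated by a constant times Σ 1/m², which converges (p = 2 > 1).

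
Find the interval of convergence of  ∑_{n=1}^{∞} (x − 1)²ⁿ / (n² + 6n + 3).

The ratio of consecutive coefficients is (n² + 6n + 3)/((n+1)² + 6(n+1) + 3) → 1.
Writing y = (x − 1)², the series in y has radius 1, so |x − 1| < √(1) = 1 and R = 1.
Endpoint x = 2: the series is dominated by a constant times Σ 1/n², which converges (p = 2 > 1).
Check x = 0: absolute convergence follows by limit comparison with Σ 1/n².

[0, 2]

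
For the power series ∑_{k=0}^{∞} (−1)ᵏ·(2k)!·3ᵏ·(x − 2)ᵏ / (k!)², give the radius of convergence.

Apply the ratio test: |a_{k+1}| / |a_k| = (2k+1)·(2k+2)/(k+1)² · 3, which tends to 12 as k → ∞.
Hence the series converges for |x − 2| < 1/(12) = 1/12, so the radius of convergence is 1/12.

R = 1/12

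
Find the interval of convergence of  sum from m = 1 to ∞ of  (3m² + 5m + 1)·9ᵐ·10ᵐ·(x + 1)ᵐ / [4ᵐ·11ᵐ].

Ratio test: |a_{m+1}/a_m| = [(3(m+1)² + 5(m+1) + 1)/(3m² + 5m + 1)] · 9·10/(4·11) → 45/22 as m → ∞.
Hence the series converges for |x + 1| < 1/(45/22) = 22/45, so the radius of convergence is 22/45.
Endpoint x = -23/45: the m-th term does not approach 0; divergence by the term test.
Check x = -67/45: the terms do not tend to 0, so the series diverges.

(-67/45, -23/45)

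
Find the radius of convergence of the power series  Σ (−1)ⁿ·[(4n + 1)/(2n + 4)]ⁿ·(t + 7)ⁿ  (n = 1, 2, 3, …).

R = 1/2

Root test: |a_n|^(1/n) = (4n + 1)/(2n + 4) → 2.
The series converges when 2 · |t + 7| < 1, giving R = 1/2.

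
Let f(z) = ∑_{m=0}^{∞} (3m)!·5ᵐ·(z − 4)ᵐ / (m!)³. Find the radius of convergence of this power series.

R = 1/135

Ratio test: |a_{m+1}/a_m| = (3m+1)·(3m+2)·(3m+3)/(m+1)³ · 5 → 135 as m → ∞.
Thus R = 1/(135) = 1/135.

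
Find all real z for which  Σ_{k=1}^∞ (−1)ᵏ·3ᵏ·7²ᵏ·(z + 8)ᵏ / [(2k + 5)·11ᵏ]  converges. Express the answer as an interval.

(-1187/147, -1165/147]

Ratio test: |a_{k+1}/a_k| = [(2k + 5)/(2(k+1) + 5)] · 3·49/11 → 147/11 as k → ∞.
Hence the series converges for |z + 8| < 1/(147/11) = 11/147, so the radius of convergence is 11/147.
At z = -1165/147: the terms alternate in sign and decrease monotonically to 0 in absolute value (size ~ c/k), so the alternating series test gives convergence.
When z = -1187/147, comparison with the harmonic series Σ 1/k shows the series diverges.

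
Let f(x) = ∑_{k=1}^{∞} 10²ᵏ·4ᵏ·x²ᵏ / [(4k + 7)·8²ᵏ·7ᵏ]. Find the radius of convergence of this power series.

R = 2√7/5

Apply the ratio test: |a_{k+1}| / |a_k| = [(4k + 7)/(4(k+1) + 7)] · 100·4/(64·7), which tends to 25/28 as k → ∞.
Successive powers of x differ by 2, so the series converges when |x|² · 25/28 < 1, i.e. |x| < √(28/25). So R = 2√7/5.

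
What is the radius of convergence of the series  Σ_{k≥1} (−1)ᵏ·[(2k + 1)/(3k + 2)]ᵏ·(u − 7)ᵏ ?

Applying the root test, |a_k|^(1/k) = (2k + 1)/(3k + 2) → 2/3.
Thus R = 1/(2/3) = 3/2.

R = 3/2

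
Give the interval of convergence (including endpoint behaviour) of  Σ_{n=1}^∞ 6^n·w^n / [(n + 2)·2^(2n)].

Ratio test: |a_{n+1}/a_n| = [(n + 2)/((n+1) + 2)] · 6/4 → 3/2 as n → ∞.
Thus R = 1/(3/2) = 2/3.
Check w = 2/3: the terms behave like c/n; limit comparison with the harmonic series gives divergence.
At w = -2/3: convergence follows from the alternating series test (terms decrease monotonically to 0).

[-2/3, 2/3)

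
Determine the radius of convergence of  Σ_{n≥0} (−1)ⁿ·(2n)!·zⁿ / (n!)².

Ratio test: |a_{n+1}/a_n| = (2n+1)·(2n+2)/(n+1)² → 4 as n → ∞.
The series converges when 4 · |z| < 1, giving R = 1/4.

R = 1/4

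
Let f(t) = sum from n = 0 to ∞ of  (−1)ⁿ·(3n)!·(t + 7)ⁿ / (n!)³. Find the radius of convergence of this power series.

R = 1/27

By the ratio test, |a_{n+1}/a_n| = (3n+1)·(3n+2)·(3n+3)/(n+1)³ → 27.
The series converges when 27 · |t + 7| < 1, giving R = 1/27.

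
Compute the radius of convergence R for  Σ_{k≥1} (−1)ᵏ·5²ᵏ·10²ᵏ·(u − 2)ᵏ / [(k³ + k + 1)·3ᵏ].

R = 3/2500

By the ratio test, |a_{k+1}/a_k| = [(k³ + k + 1)/((k+1)³ + (k+1) + 1)] · 25·100/3 → 2500/3.
Hence the series converges for |u − 2| < 1/(2500/3) = 3/2500, so the radius of convergence is 3/2500.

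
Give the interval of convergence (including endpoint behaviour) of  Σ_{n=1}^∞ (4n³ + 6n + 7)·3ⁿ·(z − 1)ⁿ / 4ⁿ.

(-1/3, 7/3)

Ratio test: |a_{n+1}/a_n| = [(4(n+1)³ + 6(n+1) + 7)/(4n³ + 6n + 7)] · 3/4 → 3/4 as n → ∞.
Thus R = 1/(3/4) = 4/3.
At z = 7/3: the terms do not tend to 0, so the series diverges.
At z = -1/3: the n-th term does not approach 0; divergence by the term test.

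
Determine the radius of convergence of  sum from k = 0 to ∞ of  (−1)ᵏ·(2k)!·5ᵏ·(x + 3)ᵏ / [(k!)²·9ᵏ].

Ratio test: |a_{k+1}/a_k| = (2k+1)·(2k+2)/(k+1)² · 5/9 → 20/9 as k → ∞.
Convergence for |x + 3| · 20/9 < 1, i.e. |x + 3| < 9/20. So R = 9/20.

R = 9/20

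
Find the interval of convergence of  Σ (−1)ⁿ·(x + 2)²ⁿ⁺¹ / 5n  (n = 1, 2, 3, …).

[-3, -1]

The ratio of consecutive coefficients is 5n/5(n+1) → 1.
Since the exponent of (x + 2) increases by 2 each term, convergence requires |x + 2|² < 1, hence R = 1.
When x = -1, an alternating series whose terms decrease to 0 in absolute value, so it converges by the Leibniz criterion.
When x = -3, the terms alternate in sign and decrease monotonically to 0 in absolute value (size ~ c/n), so the alternating series test gives convergence.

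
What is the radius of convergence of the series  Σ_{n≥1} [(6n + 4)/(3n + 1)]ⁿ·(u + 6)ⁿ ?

R = 1/2

Root test: |a_n|^(1/n) = (6n + 4)/(3n + 1) → 2.
Thus R = 1/(2) = 1/2.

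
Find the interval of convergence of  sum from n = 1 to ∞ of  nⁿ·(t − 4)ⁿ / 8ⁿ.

Applying the root test, |a_n|^(1/n) = n/8 → ∞.
The root grows without bound, so R = 0 (convergence only at t = 4).

{4}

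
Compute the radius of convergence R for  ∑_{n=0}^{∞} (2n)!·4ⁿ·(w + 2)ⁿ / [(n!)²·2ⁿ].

By the ratio test, |a_{n+1}/a_n| = (2n+1)·(2n+2)/(n+1)² · 4/2 → 8.
Convergence for |w + 2| · 8 < 1, i.e. |w + 2| < 1/8. So R = 1/8.

R = 1/8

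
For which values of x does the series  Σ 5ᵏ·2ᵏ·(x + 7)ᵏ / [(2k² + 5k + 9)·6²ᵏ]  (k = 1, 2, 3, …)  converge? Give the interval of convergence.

Apply the ratio test: |a_{k+1}| / |a_k| = [(2k² + 5k + 9)/(2(k+1)² + 5(k+1) + 9)] · 5·2/36, which tends to 5/18 as k → ∞.
Convergence for |x + 7| · 5/18 < 1, i.e. |x + 7| < 18/5. So R = 18/5.
At x = -17/5: the terms are on the order of 1/k², so the series converges absolutely by comparison with the p-series (p = 2 > 1).
Endpoint x = -53/5: absolute convergence follows by limit comparison with Σ 1/k².

[-53/5, -17/5]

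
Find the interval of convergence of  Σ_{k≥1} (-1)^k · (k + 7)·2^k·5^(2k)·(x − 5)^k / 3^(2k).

By the ratio test, |a_{k+1}/a_k| = [((k+1) + 7)/(k + 7)] · 2·25/9 → 50/9.
Hence the series converges for |x − 5| < 1/(50/9) = 9/50, so the radius of convergence is 9/50.
At x = 259/50: the terms have absolute value of order k, which does not tend to 0, so the series diverges by the divergence test.
Check x = 241/50: the terms do not tend to 0, so the series diverges.

(241/50, 259/50)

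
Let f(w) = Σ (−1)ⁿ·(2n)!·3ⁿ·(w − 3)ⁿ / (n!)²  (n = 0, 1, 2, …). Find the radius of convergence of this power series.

Ratio test: |a_{n+1}/a_n| = (2n+1)·(2n+2)/(n+1)² · 3 → 12 as n → ∞.
Hence the series converges for |w − 3| < 1/(12) = 1/12, so the radius of convergence is 1/12.

R = 1/12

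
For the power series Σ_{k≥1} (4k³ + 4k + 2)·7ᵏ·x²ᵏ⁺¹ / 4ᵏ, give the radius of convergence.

Ratio test: |a_{k+1}/a_k| = [(4(k+1)³ + 4(k+1) + 2)/(4k³ + 4k + 2)] · 7/4 → 7/4 as k → ∞.
Writing y = x², the series in y has radius 4/7, so |x| < √(4/7) and R = 2√7/7.

R = 2√7/7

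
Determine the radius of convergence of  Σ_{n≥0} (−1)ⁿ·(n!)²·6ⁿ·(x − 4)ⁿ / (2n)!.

R = 2/3

Ratio test: |a_{n+1}/a_n| = (n+1)²/[(2n+1)·(2n+2)] · 6 → 3/2 as n → ∞.
The series converges when 3/2 · |x − 4| < 1, giving R = 2/3.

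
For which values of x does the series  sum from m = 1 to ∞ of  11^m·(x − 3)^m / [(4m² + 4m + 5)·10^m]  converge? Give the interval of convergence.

By the ratio test, |a_{m+1}/a_m| = [(4m² + 4m + 5)/(4(m+1)² + 4(m+1) + 5)] · 11/10 → 11/10.
Hence the series converges for |x − 3| < 1/(11/10) = 10/11, so the radius of convergence is 10/11.
Endpoint x = 43/11: the terms are on the order of 1/m², so the series converges absolutely by comparison with the p-series (p = 2 > 1).
Endpoint x = 23/11: absolute convergence follows by limit comparison with Σ 1/m².

[23/11, 43/11]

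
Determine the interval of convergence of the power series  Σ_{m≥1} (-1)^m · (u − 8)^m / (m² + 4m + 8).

[7, 9]

Apply the ratio test: |a_{m+1}| / |a_m| = (m² + 4m + 8)/((m+1)² + 4(m+1) + 8), which tends to 1 as m → ∞.
Convergence for |u − 8| < 1, so R = 1.
Endpoint u = 9: the series is dominated by a constant times Σ 1/m², which converges (p = 2 > 1).
Endpoint u = 7: the terms are on the order of 1/m², so the series converges absolutely by comparison with the p-series (p = 2 > 1).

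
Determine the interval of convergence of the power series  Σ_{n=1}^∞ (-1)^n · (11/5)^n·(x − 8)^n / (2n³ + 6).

[83/11, 93/11]

By the ratio test, |a_{n+1}/a_n| = [(2n³ + 6)/(2(n+1)³ + 6)] · 11/5 → 11/5.
Hence the series converges for |x − 8| < 1/(11/5) = 5/11, so the radius of convergence is 5/11.
Check x = 93/11: the series is dominated by a constant times Σ 1/n³, which converges (p = 3 > 1).
When x = 83/11, the series is dominated by a constant times Σ 1/n³, which converges (p = 3 > 1).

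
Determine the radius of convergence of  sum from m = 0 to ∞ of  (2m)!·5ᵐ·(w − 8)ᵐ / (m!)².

R = 1/20

Ratio test: |a_{m+1}/a_m| = (2m+1)·(2m+2)/(m+1)² · 5 → 20 as m → ∞.
Convergence for |w − 8| · 20 < 1, i.e. |w − 8| < 1/20. So R = 1/20.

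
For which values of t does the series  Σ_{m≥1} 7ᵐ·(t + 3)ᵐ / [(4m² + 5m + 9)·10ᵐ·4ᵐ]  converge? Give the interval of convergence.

By the ratio test, |a_{m+1}/a_m| = [(4m² + 5m + 9)/(4(m+1)² + 5(m+1) + 9)] · 7/(10·4) → 7/40.
Thus R = 1/(7/40) = 40/7.
Endpoint t = 19/7: the terms are on the order of 1/m², so the series converges absolutely by comparison with the p-series (p = 2 > 1).
At t = -61/7: absolute convergence follows by limit comparison with Σ 1/m².

[-61/7, 19/7]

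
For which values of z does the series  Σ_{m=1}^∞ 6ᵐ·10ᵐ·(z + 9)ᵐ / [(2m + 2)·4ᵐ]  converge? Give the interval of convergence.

[-136/15, -134/15)

Ratio test: |a_{m+1}/a_m| = [(2m + 2)/(2(m+1) + 2)] · 6·10/4 → 15 as m → ∞.
Convergence for |z + 9| · 15 < 1, i.e. |z + 9| < 1/15. So R = 1/15.
When z = -134/15, comparison with the harmonic series Σ 1/m shows the series diverges.
Check z = -136/15: an alternating series whose terms decrease to 0 in absolute value, so it converges by the Leibniz criterion.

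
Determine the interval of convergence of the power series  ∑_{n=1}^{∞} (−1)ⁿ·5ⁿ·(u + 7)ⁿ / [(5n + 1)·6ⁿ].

(-41/5, -29/5]

Ratio test: |a_{n+1}/a_n| = [(5n + 1)/(5(n+1) + 1)] · 5/6 → 5/6 as n → ∞.
The series converges when 5/6 · |u + 7| < 1, giving R = 6/5.
When u = -29/5, an alternating series whose terms decrease to 0 in absolute value, so it converges by the Leibniz criterion.
Endpoint u = -41/5: the terms behave like c/n; limit comparison with the harmonic series gives divergence.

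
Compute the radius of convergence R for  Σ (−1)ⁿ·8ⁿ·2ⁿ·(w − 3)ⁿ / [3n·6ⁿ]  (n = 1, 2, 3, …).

R = 3/8

Apply the ratio test: |a_{n+1}| / |a_n| = [3n/3(n+1)] · 8·2/6, which tends to 8/3 as n → ∞.
Convergence for |w − 3| · 8/3 < 1, i.e. |w − 3| < 3/8. So R = 3/8.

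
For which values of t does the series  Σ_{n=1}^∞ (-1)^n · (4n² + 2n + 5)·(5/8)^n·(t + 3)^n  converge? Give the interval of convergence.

The ratio of consecutive coefficients is [(4(n+1)² + 2(n+1) + 5)/(4n² + 2n + 5)] · 5/8 → 5/8.
Hence the series converges for |t + 3| < 1/(5/8) = 8/5, so the radius of convergence is 8/5.
When t = -7/5, the terms have absolute value of order n², which does not tend to 0, so the series diverges by the divergence test.
Check t = -23/5: the terms have absolute value of order n², which does not tend to 0, so the series diverges by the divergence test.

(-23/5, -7/5)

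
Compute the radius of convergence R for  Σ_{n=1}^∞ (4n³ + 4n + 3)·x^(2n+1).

R = 1

By the ratio test, |a_{n+1}/a_n| = (4(n+1)³ + 4(n+1) + 3)/(4n³ + 4n + 3) → 1.
Successive powers of x differ by 2, so the series converges when |x|² · 1 < 1, i.e. |x| < √(1) = 1. So R = 1.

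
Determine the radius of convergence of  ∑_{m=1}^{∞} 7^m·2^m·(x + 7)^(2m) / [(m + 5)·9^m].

R = 3√14/14

Apply the ratio test: |a_{m+1}| / |a_m| = [(m + 5)/((m+1) + 5)] · 7·2/9, which tends to 14/9 as m → ∞.
Successive powers of (x + 7) differ by 2, so the series converges when |x + 7|² · 14/9 < 1, i.e. |x + 7| < √(9/14). So R = 3√14/14.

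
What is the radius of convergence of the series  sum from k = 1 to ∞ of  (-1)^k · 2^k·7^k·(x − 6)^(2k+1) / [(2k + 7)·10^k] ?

Ratio test: |a_{k+1}/a_k| = [(2k + 7)/(2(k+1) + 7)] · 2·7/10 → 7/5 as k → ∞.
Successive powers of (x − 6) differ by 2, so the series converges when |x − 6|² · 7/5 < 1, i.e. |x − 6| < √(5/7). So R = √35/7.

R = √35/7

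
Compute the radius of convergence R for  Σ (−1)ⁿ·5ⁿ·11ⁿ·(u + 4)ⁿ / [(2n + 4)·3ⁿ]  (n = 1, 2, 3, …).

R = 3/55

Apply the ratio test: |a_{n+1}| / |a_n| = [(2n + 4)/(2(n+1) + 4)] · 5·11/3, which tends to 55/3 as n → ∞.
The series converges when 55/3 · |u + 4| < 1, giving R = 3/55.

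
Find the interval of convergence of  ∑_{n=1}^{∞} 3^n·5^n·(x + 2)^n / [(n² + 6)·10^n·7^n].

Ratio test: |a_{n+1}/a_n| = [(n² + 6)/((n+1)² + 6)] · 3·5/(10·7) → 3/14 as n → ∞.
Hence the series converges for |x + 2| < 1/(3/14) = 14/3, so the radius of convergence is 14/3.
At x = 8/3: the series is dominated by a constant times Σ 1/n², which converges (p = 2 > 1).
Endpoint x = -20/3: absolute convergence follows by limit comparison with Σ 1/n².

[-20/3, 8/3]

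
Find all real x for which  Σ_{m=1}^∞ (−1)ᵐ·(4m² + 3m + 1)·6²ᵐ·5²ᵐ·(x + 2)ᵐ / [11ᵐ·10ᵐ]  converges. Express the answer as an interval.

Apply the ratio test: |a_{m+1}| / |a_m| = [(4(m+1)² + 3(m+1) + 1)/(4m² + 3m + 1)] · 36·25/(11·10), which tends to 90/11 as m → ∞.
Hence the series converges for |x + 2| < 1/(90/11) = 11/90, so the radius of convergence is 11/90.
At x = -169/90: the terms do not tend to 0, so the series diverges.
When x = -191/90, the m-th term does not approach 0; divergence by the term test.

(-191/90, -169/90)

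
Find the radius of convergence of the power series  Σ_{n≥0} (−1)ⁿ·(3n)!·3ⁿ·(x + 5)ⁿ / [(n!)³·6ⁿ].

R = 2/27

Apply the ratio test: |a_{n+1}| / |a_n| = (3n+1)·(3n+2)·(3n+3)/(n+1)³ · 3/6, which tends to 27/2 as n → ∞.
Hence the series converges for |x + 5| < 1/(27/2) = 2/27, so the radius of convergence is 2/27.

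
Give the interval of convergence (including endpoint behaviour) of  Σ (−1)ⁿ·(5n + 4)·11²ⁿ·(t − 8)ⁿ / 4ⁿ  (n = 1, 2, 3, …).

Apply the ratio test: |a_{n+1}| / |a_n| = [(5(n+1) + 4)/(5n + 4)] · 121/4, which tends to 121/4 as n → ∞.
Hence the series converges for |t − 8| < 1/(121/4) = 4/121, so the radius of convergence is 4/121.
When t = 972/121, the terms have absolute value of order n, which does not tend to 0, so the series diverges by the divergence test.
At t = 964/121: the terms do not tend to 0, so the series diverges.

(964/121, 972/121)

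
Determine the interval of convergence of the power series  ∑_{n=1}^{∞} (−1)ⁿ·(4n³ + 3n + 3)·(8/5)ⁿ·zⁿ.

Ratio test: |a_{n+1}/a_n| = [(4(n+1)³ + 3(n+1) + 3)/(4n³ + 3n + 3)] · 8/5 → 8/5 as n → ∞.
Convergence for |z| · 8/5 < 1, i.e. |z| < 5/8. So R = 5/8.
Check z = 5/8: the terms have absolute value of order n³, which does not tend to 0, so the series diverges by the divergence test.
Check z = -5/8: the terms have absolute value of order n³, which does not tend to 0, so the series diverges by the divergence test.

(-5/8, 5/8)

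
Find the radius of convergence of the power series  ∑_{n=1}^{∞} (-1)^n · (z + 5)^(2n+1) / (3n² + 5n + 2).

R = 1

By the ratio test, |a_{n+1}/a_n| = (3n² + 5n + 2)/(3(n+1)² + 5(n+1) + 2) → 1.
Since the exponent of (z + 5) increases by 2 each term, convergence requires |z + 5|² < 1, hence R = 1.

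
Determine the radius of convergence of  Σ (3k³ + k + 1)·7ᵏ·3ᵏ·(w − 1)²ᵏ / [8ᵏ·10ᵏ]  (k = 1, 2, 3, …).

Apply the ratio test: |a_{k+1}| / |a_k| = [(3(k+1)³ + (k+1) + 1)/(3k³ + k + 1)] · 7·3/(8·10), which tends to 21/80 as k → ∞.
Since the exponent of (w − 1) increases by 2 each term, convergence requires |w − 1|² < 80/21, hence R = 4√105/21.

R = 4√105/21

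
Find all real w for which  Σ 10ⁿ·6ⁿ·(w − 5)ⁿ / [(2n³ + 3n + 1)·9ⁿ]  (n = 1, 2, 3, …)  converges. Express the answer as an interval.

Ratio test: |a_{n+1}/a_n| = [(2n³ + 3n + 1)/(2(n+1)³ + 3(n+1) + 1)] · 10·6/9 → 20/3 as n → ∞.
Hence the series converges for |w − 5| < 1/(20/3) = 3/20, so the radius of convergence is 3/20.
Check w = 103/20: the terms are on the order of 1/n³, so the series converges absolutely by comparison with the p-series (p = 3 > 1).
When w = 97/20, the series is dominated by a constant times Σ 1/n³, which converges (p = 3 > 1).

[97/20, 103/20]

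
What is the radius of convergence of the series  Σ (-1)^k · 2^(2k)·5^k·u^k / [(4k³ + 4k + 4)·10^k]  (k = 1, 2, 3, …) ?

Ratio test: |a_{k+1}/a_k| = [(4k³ + 4k + 4)/(4(k+1)³ + 4(k+1) + 4)] · 4·5/10 → 2 as k → ∞.
Convergence for |u| · 2 < 1, i.e. |u| < 1/2. So R = 1/2.

R = 1/2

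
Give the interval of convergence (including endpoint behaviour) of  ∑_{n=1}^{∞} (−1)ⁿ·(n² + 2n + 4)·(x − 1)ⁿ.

Ratio test: |a_{n+1}/a_n| = ((n+1)² + 2(n+1) + 4)/(n² + 2n + 4) → 1 as n → ∞.
So the series converges when |x − 1| < 1 and diverges when |x − 1| > 1; R = 1.
Check x = 2: the terms do not tend to 0, so the series diverges.
When x = 0, the terms do not tend to 0, so the series diverges.

(0, 2)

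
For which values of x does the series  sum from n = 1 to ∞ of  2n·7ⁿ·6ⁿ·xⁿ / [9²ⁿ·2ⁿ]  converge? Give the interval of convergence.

(-27/7, 27/7)

The ratio of consecutive coefficients is [2(n+1)/2n] · 7·6/(81·2) → 7/27.
The series converges when 7/27 · |x| < 1, giving R = 27/7.
Endpoint x = 27/7: the terms do not tend to 0, so the series diverges.
Check x = -27/7: the terms have absolute value of order n, which does not tend to 0, so the series diverges by the divergence test.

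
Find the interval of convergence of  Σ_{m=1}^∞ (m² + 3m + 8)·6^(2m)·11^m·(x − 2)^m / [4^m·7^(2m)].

The ratio of consecutive coefficients is [((m+1)² + 3(m+1) + 8)/(m² + 3m + 8)] · 36·11/(4·49) → 99/49.
Thus R = 1/(99/49) = 49/99.
Check x = 247/99: the m-th term does not approach 0; divergence by the term test.
At x = 149/99: the terms have absolute value of order m², which does not tend to 0, so the series diverges by the divergence test.

(149/99, 247/99)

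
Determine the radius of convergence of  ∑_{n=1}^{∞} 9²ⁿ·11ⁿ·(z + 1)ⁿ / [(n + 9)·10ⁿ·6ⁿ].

R = 20/297

By the ratio test, |a_{n+1}/a_n| = [(n + 9)/((n+1) + 9)] · 81·11/(10·6) → 297/20.
Convergence for |z + 1| · 297/20 < 1, i.e. |z + 1| < 20/297. So R = 20/297.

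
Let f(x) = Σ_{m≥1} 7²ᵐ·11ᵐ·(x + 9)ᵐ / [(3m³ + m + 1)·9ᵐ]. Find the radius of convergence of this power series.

The ratio of consecutive coefficients is [(3m³ + m + 1)/(3(m+1)³ + (m+1) + 1)] · 49·11/9 → 539/9.
Convergence for |x + 9| · 539/9 < 1, i.e. |x + 9| < 9/539. So R = 9/539.

R = 9/539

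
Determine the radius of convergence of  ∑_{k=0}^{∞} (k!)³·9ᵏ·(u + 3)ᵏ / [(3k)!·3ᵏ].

R = 9

The ratio of consecutive coefficients is (k+1)³/[(3k+1)·(3k+2)·(3k+3)] · 9/3 → 1/9.
Thus R = 1/(1/9) = 9.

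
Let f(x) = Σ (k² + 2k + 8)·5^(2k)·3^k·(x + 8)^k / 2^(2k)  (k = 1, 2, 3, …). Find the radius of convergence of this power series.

Apply the ratio test: |a_{k+1}| / |a_k| = [((k+1)² + 2(k+1) + 8)/(k² + 2k + 8)] · 25·3/4, which tends to 75/4 as k → ∞.
The series converges when 75/4 · |x + 8| < 1, giving R = 4/75.

R = 4/75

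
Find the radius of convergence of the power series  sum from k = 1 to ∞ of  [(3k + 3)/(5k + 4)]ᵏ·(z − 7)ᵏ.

R = 5/3

Applying the root test, |a_k|^(1/k) = (3k + 3)/(5k + 4) → 3/5.
Thus R = 1/(3/5) = 5/3.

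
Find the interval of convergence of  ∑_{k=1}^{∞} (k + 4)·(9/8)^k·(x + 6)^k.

Apply the ratio test: |a_{k+1}| / |a_k| = [((k+1) + 4)/(k + 4)] · 9/8, which tends to 9/8 as k → ∞.
Hence the series converges for |x + 6| < 1/(9/8) = 8/9, so the radius of convergence is 8/9.
Endpoint x = -46/9: the terms have absolute value of order k, which does not tend to 0, so the series diverges by the divergence test.
When x = -62/9, the terms have absolute value of order k, which does not tend to 0, so the series diverges by the divergence test.

(-62/9, -46/9)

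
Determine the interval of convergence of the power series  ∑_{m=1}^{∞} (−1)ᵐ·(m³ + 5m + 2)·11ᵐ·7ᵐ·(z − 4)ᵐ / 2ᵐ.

The ratio of consecutive coefficients is [((m+1)³ + 5(m+1) + 2)/(m³ + 5m + 2)] · 11·7/2 → 77/2.
Convergence for |z − 4| · 77/2 < 1, i.e. |z − 4| < 2/77. So R = 2/77.
When z = 310/77, the m-th term does not approach 0; divergence by the term test.
Check z = 306/77: the terms have absolute value of order m³, which does not tend to 0, so the series diverges by the divergence test.

(306/77, 310/77)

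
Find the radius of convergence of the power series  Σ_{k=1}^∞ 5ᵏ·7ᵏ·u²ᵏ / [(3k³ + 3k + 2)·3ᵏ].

R = √105/35

By the ratio test, |a_{k+1}/a_k| = [(3k³ + 3k + 2)/(3(k+1)³ + 3(k+1) + 2)] · 5·7/3 → 35/3.
Writing y = u², the series in y has radius 3/35, so |u| < √(3/35) and R = √105/35.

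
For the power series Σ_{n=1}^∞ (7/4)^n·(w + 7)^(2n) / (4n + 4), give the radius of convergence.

By the ratio test, |a_{n+1}/a_n| = [(4n + 4)/(4(n+1) + 4)] · 7/4 → 7/4.
Successive powers of (w + 7) differ by 2, so the series converges when |w + 7|² · 7/4 < 1, i.e. |w + 7| < √(4/7). So R = 2√7/7.

R = 2√7/7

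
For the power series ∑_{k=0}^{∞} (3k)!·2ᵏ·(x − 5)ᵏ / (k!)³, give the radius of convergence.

R = 1/54

Apply the ratio test: |a_{k+1}| / |a_k| = (3k+1)·(3k+2)·(3k+3)/(k+1)³ · 2, which tends to 54 as k → ∞.
The series converges when 54 · |x − 5| < 1, giving R = 1/54.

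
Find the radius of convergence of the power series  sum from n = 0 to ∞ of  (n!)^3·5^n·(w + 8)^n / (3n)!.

By the ratio test, |a_{n+1}/a_n| = (n+1)³/[(3n+1)·(3n+2)·(3n+3)] · 5 → 5/27.
The series converges when 5/27 · |w + 8| < 1, giving R = 27/5.

R = 27/5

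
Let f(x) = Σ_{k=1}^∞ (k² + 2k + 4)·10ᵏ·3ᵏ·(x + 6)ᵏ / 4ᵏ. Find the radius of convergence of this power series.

The ratio of consecutive coefficients is [((k+1)² + 2(k+1) + 4)/(k² + 2k + 4)] · 10·3/4 → 15/2.
Convergence for |x + 6| · 15/2 < 1, i.e. |x + 6| < 2/15. So R = 2/15.

R = 2/15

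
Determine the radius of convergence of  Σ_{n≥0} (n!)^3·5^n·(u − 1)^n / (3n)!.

By the ratio test, |a_{n+1}/a_n| = (n+1)³/[(3n+1)·(3n+2)·(3n+3)] · 5 → 5/27.
The series converges when 5/27 · |u − 1| < 1, giving R = 27/5.

R = 27/5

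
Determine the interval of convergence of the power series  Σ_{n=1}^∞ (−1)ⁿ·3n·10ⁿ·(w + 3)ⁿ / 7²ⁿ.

(-79/10, 19/10)

Apply the ratio test: |a_{n+1}| / |a_n| = [3(n+1)/3n] · 10/49, which tends to 10/49 as n → ∞.
The series converges when 10/49 · |w + 3| < 1, giving R = 49/10.
Endpoint w = 19/10: the terms have absolute value of order n, which does not tend to 0, so the series diverges by the divergence test.
Endpoint w = -79/10: the terms have absolute value of order n, which does not tend to 0, so the series diverges by the divergence test.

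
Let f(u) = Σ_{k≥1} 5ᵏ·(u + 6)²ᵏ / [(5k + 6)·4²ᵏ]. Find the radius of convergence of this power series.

By the ratio test, |a_{k+1}/a_k| = [(5k + 6)/(5(k+1) + 6)] · 5/16 → 5/16.
Successive powers of (u + 6) differ by 2, so the series converges when |u + 6|² · 5/16 < 1, i.e. |u + 6| < √(16/5). So R = 4√5/5.

R = 4√5/5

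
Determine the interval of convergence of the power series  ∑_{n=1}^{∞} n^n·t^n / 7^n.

By the Cauchy root test, |a_n|^(1/n) = n/7 → ∞.
The root grows without bound, so R = 0 (convergence only at t = 0).

{0}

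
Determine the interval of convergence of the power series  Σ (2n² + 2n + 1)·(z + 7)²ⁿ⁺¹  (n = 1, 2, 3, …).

(-8, -6)

By the ratio test, |a_{n+1}/a_n| = (2(n+1)² + 2(n+1) + 1)/(2n² + 2n + 1) → 1.
Since the exponent of (z + 7) increases by 2 each term, convergence requires |z + 7|² < 1, hence R = 1.
When z = -6, the terms do not tend to 0, so the series diverges.
Check z = -8: the terms do not tend to 0, so the series diverges.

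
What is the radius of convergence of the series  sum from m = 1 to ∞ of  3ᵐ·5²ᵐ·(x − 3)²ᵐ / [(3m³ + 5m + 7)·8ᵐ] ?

The ratio of consecutive coefficients is [(3m³ + 5m + 7)/(3(m+1)³ + 5(m+1) + 7)] · 3·25/8 → 75/8.
Since the exponent of (x − 3) increases by 2 each term, convergence requires |x − 3|² < 8/75, hence R = 2√6/15.

R = 2√6/15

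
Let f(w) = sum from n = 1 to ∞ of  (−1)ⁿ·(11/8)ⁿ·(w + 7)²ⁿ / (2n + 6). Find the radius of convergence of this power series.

R = 2√22/11

Apply the ratio test: |a_{n+1}| / |a_n| = [(2n + 6)/(2(n+1) + 6)] · 11/8, which tends to 11/8 as n → ∞.
Since the exponent of (w + 7) increases by 2 each term, convergence requires |w + 7|² < 8/11, hence R = 2√22/11.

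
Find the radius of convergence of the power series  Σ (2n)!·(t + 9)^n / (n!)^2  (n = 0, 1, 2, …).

R = 1/4

Ratio test: |a_{n+1}/a_n| = (2n+1)·(2n+2)/(n+1)² → 4 as n → ∞.
Convergence for |t + 9| · 4 < 1, i.e. |t + 9| < 1/4. So R = 1/4.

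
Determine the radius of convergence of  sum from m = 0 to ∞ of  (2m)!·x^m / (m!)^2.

R = 1/4

By the ratio test, |a_{m+1}/a_m| = (2m+1)·(2m+2)/(m+1)² → 4.
Convergence for |x| · 4 < 1, i.e. |x| < 1/4. So R = 1/4.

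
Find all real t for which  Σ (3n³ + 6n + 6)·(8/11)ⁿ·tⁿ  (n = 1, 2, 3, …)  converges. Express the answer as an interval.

(-11/8, 11/8)

By the ratio test, |a_{n+1}/a_n| = [(3(n+1)³ + 6(n+1) + 6)/(3n³ + 6n + 6)] · 8/11 → 8/11.
Thus R = 1/(8/11) = 11/8.
Endpoint t = 11/8: the terms have absolute value of order n³, which does not tend to 0, so the series diverges by the divergence test.
At t = -11/8: the terms have absolute value of order n³, which does not tend to 0, so the series diverges by the divergence test.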